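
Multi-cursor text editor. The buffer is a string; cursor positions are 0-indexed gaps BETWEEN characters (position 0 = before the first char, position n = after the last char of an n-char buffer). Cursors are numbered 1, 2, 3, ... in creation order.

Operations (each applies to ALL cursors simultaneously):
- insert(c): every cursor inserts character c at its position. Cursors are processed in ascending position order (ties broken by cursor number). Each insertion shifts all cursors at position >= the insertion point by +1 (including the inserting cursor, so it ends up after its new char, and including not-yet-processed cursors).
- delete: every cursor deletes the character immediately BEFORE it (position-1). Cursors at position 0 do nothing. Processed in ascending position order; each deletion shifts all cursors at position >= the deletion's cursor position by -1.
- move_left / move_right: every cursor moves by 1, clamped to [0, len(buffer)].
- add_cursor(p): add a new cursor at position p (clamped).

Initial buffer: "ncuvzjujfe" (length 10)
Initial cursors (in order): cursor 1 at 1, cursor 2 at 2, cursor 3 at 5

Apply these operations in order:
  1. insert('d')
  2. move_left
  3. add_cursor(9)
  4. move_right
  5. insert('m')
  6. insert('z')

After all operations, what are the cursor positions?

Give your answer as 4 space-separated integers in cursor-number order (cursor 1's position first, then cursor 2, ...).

After op 1 (insert('d')): buffer="ndcduvzdjujfe" (len 13), cursors c1@2 c2@4 c3@8, authorship .1.2...3.....
After op 2 (move_left): buffer="ndcduvzdjujfe" (len 13), cursors c1@1 c2@3 c3@7, authorship .1.2...3.....
After op 3 (add_cursor(9)): buffer="ndcduvzdjujfe" (len 13), cursors c1@1 c2@3 c3@7 c4@9, authorship .1.2...3.....
After op 4 (move_right): buffer="ndcduvzdjujfe" (len 13), cursors c1@2 c2@4 c3@8 c4@10, authorship .1.2...3.....
After op 5 (insert('m')): buffer="ndmcdmuvzdmjumjfe" (len 17), cursors c1@3 c2@6 c3@11 c4@14, authorship .11.22...33..4...
After op 6 (insert('z')): buffer="ndmzcdmzuvzdmzjumzjfe" (len 21), cursors c1@4 c2@8 c3@14 c4@18, authorship .111.222...333..44...

Answer: 4 8 14 18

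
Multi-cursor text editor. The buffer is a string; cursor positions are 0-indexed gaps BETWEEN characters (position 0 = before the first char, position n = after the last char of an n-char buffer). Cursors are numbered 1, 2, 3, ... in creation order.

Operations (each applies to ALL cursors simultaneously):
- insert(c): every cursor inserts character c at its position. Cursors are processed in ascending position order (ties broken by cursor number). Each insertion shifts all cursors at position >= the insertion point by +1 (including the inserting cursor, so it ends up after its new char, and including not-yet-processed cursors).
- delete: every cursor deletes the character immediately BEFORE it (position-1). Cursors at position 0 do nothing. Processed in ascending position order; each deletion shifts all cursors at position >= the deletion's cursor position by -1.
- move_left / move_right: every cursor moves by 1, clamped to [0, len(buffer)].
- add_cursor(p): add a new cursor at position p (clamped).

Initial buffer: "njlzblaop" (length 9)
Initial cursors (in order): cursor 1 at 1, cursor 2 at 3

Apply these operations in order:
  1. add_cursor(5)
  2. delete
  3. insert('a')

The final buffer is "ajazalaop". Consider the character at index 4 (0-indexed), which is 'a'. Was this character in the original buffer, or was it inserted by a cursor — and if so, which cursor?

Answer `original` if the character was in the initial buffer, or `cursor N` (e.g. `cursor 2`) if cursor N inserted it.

Answer: cursor 3

Derivation:
After op 1 (add_cursor(5)): buffer="njlzblaop" (len 9), cursors c1@1 c2@3 c3@5, authorship .........
After op 2 (delete): buffer="jzlaop" (len 6), cursors c1@0 c2@1 c3@2, authorship ......
After op 3 (insert('a')): buffer="ajazalaop" (len 9), cursors c1@1 c2@3 c3@5, authorship 1.2.3....
Authorship (.=original, N=cursor N): 1 . 2 . 3 . . . .
Index 4: author = 3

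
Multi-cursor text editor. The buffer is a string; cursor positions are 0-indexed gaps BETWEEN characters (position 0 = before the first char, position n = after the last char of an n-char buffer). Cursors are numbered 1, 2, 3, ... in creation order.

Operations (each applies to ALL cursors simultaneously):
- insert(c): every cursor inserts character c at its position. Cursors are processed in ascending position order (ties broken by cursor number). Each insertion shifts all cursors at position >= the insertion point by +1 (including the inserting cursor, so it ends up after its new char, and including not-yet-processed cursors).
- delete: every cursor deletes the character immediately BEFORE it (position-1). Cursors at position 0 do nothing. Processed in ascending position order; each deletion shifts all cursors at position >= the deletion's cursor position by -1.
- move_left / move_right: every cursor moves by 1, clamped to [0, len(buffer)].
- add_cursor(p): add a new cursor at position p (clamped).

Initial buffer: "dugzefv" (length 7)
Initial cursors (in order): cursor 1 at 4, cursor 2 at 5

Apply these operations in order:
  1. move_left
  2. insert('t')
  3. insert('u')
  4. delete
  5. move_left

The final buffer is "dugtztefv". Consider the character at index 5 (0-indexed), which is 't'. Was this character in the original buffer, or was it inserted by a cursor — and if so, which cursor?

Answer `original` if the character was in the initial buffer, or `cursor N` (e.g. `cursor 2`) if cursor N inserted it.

Answer: cursor 2

Derivation:
After op 1 (move_left): buffer="dugzefv" (len 7), cursors c1@3 c2@4, authorship .......
After op 2 (insert('t')): buffer="dugtztefv" (len 9), cursors c1@4 c2@6, authorship ...1.2...
After op 3 (insert('u')): buffer="dugtuztuefv" (len 11), cursors c1@5 c2@8, authorship ...11.22...
After op 4 (delete): buffer="dugtztefv" (len 9), cursors c1@4 c2@6, authorship ...1.2...
After op 5 (move_left): buffer="dugtztefv" (len 9), cursors c1@3 c2@5, authorship ...1.2...
Authorship (.=original, N=cursor N): . . . 1 . 2 . . .
Index 5: author = 2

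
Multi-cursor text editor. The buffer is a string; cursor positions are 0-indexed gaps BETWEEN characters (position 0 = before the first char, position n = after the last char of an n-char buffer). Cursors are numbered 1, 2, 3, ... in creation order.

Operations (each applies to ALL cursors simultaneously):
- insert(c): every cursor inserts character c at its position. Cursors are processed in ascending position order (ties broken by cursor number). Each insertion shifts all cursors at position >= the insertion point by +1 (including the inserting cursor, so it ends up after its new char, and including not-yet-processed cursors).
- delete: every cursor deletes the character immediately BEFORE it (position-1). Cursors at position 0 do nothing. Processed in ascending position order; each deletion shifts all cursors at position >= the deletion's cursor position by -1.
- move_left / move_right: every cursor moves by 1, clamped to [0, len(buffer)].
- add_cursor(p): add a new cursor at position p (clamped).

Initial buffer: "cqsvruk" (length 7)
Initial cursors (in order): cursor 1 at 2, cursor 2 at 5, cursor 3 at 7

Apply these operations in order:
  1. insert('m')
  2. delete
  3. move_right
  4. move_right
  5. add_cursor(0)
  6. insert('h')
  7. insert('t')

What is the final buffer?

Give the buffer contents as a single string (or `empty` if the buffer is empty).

Answer: htcqsvhtrukhhtt

Derivation:
After op 1 (insert('m')): buffer="cqmsvrmukm" (len 10), cursors c1@3 c2@7 c3@10, authorship ..1...2..3
After op 2 (delete): buffer="cqsvruk" (len 7), cursors c1@2 c2@5 c3@7, authorship .......
After op 3 (move_right): buffer="cqsvruk" (len 7), cursors c1@3 c2@6 c3@7, authorship .......
After op 4 (move_right): buffer="cqsvruk" (len 7), cursors c1@4 c2@7 c3@7, authorship .......
After op 5 (add_cursor(0)): buffer="cqsvruk" (len 7), cursors c4@0 c1@4 c2@7 c3@7, authorship .......
After op 6 (insert('h')): buffer="hcqsvhrukhh" (len 11), cursors c4@1 c1@6 c2@11 c3@11, authorship 4....1...23
After op 7 (insert('t')): buffer="htcqsvhtrukhhtt" (len 15), cursors c4@2 c1@8 c2@15 c3@15, authorship 44....11...2323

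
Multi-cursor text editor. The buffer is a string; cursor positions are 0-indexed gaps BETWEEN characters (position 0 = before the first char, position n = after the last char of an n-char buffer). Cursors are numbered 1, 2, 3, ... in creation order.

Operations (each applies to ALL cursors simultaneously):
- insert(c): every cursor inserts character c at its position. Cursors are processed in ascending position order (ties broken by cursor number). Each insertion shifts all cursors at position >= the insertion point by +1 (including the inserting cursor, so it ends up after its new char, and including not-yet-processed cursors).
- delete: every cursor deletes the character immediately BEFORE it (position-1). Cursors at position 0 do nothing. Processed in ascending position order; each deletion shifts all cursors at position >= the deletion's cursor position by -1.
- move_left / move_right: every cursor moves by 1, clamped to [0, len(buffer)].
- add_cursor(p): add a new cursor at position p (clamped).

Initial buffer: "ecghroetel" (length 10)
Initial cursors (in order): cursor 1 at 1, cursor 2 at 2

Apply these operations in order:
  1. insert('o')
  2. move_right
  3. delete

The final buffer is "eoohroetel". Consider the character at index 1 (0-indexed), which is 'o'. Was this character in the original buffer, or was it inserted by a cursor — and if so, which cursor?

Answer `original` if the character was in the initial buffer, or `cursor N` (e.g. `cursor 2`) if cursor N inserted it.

Answer: cursor 1

Derivation:
After op 1 (insert('o')): buffer="eocoghroetel" (len 12), cursors c1@2 c2@4, authorship .1.2........
After op 2 (move_right): buffer="eocoghroetel" (len 12), cursors c1@3 c2@5, authorship .1.2........
After op 3 (delete): buffer="eoohroetel" (len 10), cursors c1@2 c2@3, authorship .12.......
Authorship (.=original, N=cursor N): . 1 2 . . . . . . .
Index 1: author = 1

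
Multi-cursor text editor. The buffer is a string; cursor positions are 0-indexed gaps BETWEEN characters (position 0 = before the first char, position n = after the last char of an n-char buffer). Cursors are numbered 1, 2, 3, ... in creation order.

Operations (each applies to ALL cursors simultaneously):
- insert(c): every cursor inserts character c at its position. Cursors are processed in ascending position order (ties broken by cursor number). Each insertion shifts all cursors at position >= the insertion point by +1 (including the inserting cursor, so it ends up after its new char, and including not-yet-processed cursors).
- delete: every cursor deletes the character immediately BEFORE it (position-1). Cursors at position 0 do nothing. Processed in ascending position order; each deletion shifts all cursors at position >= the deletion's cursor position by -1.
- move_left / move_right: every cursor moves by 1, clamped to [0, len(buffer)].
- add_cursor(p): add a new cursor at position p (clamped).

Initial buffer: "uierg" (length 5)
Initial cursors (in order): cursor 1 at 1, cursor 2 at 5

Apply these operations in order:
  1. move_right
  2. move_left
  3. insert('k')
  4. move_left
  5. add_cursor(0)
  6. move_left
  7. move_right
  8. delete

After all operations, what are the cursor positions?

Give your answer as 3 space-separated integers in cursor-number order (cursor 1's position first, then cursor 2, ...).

After op 1 (move_right): buffer="uierg" (len 5), cursors c1@2 c2@5, authorship .....
After op 2 (move_left): buffer="uierg" (len 5), cursors c1@1 c2@4, authorship .....
After op 3 (insert('k')): buffer="ukierkg" (len 7), cursors c1@2 c2@6, authorship .1...2.
After op 4 (move_left): buffer="ukierkg" (len 7), cursors c1@1 c2@5, authorship .1...2.
After op 5 (add_cursor(0)): buffer="ukierkg" (len 7), cursors c3@0 c1@1 c2@5, authorship .1...2.
After op 6 (move_left): buffer="ukierkg" (len 7), cursors c1@0 c3@0 c2@4, authorship .1...2.
After op 7 (move_right): buffer="ukierkg" (len 7), cursors c1@1 c3@1 c2@5, authorship .1...2.
After op 8 (delete): buffer="kiekg" (len 5), cursors c1@0 c3@0 c2@3, authorship 1..2.

Answer: 0 3 0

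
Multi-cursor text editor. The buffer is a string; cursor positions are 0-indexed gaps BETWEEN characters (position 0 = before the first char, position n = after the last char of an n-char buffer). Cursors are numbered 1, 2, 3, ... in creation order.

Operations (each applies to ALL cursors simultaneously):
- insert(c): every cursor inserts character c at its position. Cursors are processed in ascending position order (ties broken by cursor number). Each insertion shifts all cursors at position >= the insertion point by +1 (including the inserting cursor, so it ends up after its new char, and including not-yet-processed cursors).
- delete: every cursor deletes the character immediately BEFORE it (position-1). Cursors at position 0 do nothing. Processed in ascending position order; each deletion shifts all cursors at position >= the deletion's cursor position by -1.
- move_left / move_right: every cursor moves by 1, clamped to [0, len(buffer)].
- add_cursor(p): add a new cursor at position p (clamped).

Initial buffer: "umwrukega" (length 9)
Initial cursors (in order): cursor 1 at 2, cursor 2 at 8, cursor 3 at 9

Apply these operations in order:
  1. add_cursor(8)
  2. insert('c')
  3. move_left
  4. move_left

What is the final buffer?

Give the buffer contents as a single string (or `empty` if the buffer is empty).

After op 1 (add_cursor(8)): buffer="umwrukega" (len 9), cursors c1@2 c2@8 c4@8 c3@9, authorship .........
After op 2 (insert('c')): buffer="umcwrukegccac" (len 13), cursors c1@3 c2@11 c4@11 c3@13, authorship ..1......24.3
After op 3 (move_left): buffer="umcwrukegccac" (len 13), cursors c1@2 c2@10 c4@10 c3@12, authorship ..1......24.3
After op 4 (move_left): buffer="umcwrukegccac" (len 13), cursors c1@1 c2@9 c4@9 c3@11, authorship ..1......24.3

Answer: umcwrukegccac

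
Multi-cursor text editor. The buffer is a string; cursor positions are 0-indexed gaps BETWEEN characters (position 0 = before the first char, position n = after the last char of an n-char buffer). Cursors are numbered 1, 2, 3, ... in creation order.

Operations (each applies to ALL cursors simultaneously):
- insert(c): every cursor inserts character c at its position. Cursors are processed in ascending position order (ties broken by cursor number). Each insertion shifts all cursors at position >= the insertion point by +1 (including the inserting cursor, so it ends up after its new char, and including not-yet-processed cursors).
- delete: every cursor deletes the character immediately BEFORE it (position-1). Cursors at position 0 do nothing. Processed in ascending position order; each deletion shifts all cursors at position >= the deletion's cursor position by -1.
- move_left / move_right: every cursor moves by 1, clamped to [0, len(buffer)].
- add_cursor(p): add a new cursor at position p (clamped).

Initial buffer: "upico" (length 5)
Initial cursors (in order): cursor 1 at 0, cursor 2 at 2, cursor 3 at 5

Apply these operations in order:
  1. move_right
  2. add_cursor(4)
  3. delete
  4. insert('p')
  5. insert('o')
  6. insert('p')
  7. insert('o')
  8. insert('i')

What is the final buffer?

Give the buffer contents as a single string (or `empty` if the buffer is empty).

Answer: popoippppooopppoooiii

Derivation:
After op 1 (move_right): buffer="upico" (len 5), cursors c1@1 c2@3 c3@5, authorship .....
After op 2 (add_cursor(4)): buffer="upico" (len 5), cursors c1@1 c2@3 c4@4 c3@5, authorship .....
After op 3 (delete): buffer="p" (len 1), cursors c1@0 c2@1 c3@1 c4@1, authorship .
After op 4 (insert('p')): buffer="ppppp" (len 5), cursors c1@1 c2@5 c3@5 c4@5, authorship 1.234
After op 5 (insert('o')): buffer="poppppooo" (len 9), cursors c1@2 c2@9 c3@9 c4@9, authorship 11.234234
After op 6 (insert('p')): buffer="popppppoooppp" (len 13), cursors c1@3 c2@13 c3@13 c4@13, authorship 111.234234234
After op 7 (insert('o')): buffer="popoppppooopppooo" (len 17), cursors c1@4 c2@17 c3@17 c4@17, authorship 1111.234234234234
After op 8 (insert('i')): buffer="popoippppooopppoooiii" (len 21), cursors c1@5 c2@21 c3@21 c4@21, authorship 11111.234234234234234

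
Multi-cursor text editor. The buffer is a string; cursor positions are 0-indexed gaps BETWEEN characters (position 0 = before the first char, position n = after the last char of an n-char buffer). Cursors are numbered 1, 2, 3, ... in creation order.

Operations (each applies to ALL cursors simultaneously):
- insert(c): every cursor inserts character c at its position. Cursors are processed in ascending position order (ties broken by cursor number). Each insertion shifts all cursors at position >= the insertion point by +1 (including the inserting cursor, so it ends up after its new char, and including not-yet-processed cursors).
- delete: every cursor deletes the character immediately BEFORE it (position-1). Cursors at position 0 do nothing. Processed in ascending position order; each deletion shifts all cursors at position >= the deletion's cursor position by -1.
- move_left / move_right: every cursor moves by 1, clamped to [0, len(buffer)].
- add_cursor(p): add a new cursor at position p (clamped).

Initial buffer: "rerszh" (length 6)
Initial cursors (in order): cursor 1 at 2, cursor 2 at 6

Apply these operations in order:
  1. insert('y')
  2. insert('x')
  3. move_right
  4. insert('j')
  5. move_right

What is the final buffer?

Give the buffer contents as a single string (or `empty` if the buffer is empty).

After op 1 (insert('y')): buffer="reyrszhy" (len 8), cursors c1@3 c2@8, authorship ..1....2
After op 2 (insert('x')): buffer="reyxrszhyx" (len 10), cursors c1@4 c2@10, authorship ..11....22
After op 3 (move_right): buffer="reyxrszhyx" (len 10), cursors c1@5 c2@10, authorship ..11....22
After op 4 (insert('j')): buffer="reyxrjszhyxj" (len 12), cursors c1@6 c2@12, authorship ..11.1...222
After op 5 (move_right): buffer="reyxrjszhyxj" (len 12), cursors c1@7 c2@12, authorship ..11.1...222

Answer: reyxrjszhyxj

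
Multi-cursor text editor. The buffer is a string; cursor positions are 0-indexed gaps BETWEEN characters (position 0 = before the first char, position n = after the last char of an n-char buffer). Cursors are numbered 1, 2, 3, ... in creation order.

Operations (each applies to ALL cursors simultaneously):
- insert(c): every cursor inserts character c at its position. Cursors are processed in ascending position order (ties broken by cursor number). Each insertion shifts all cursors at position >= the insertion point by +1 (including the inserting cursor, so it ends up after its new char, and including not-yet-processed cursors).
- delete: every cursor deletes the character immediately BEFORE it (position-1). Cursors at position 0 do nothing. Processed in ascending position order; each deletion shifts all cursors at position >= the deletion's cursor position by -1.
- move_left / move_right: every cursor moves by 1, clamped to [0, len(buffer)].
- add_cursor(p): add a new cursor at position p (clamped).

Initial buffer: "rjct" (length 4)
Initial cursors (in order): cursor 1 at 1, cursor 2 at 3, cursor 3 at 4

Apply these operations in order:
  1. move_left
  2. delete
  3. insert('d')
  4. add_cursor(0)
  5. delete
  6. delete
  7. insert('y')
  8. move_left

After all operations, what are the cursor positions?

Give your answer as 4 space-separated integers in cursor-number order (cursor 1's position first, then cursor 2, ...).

Answer: 3 3 3 3

Derivation:
After op 1 (move_left): buffer="rjct" (len 4), cursors c1@0 c2@2 c3@3, authorship ....
After op 2 (delete): buffer="rt" (len 2), cursors c1@0 c2@1 c3@1, authorship ..
After op 3 (insert('d')): buffer="drddt" (len 5), cursors c1@1 c2@4 c3@4, authorship 1.23.
After op 4 (add_cursor(0)): buffer="drddt" (len 5), cursors c4@0 c1@1 c2@4 c3@4, authorship 1.23.
After op 5 (delete): buffer="rt" (len 2), cursors c1@0 c4@0 c2@1 c3@1, authorship ..
After op 6 (delete): buffer="t" (len 1), cursors c1@0 c2@0 c3@0 c4@0, authorship .
After op 7 (insert('y')): buffer="yyyyt" (len 5), cursors c1@4 c2@4 c3@4 c4@4, authorship 1234.
After op 8 (move_left): buffer="yyyyt" (len 5), cursors c1@3 c2@3 c3@3 c4@3, authorship 1234.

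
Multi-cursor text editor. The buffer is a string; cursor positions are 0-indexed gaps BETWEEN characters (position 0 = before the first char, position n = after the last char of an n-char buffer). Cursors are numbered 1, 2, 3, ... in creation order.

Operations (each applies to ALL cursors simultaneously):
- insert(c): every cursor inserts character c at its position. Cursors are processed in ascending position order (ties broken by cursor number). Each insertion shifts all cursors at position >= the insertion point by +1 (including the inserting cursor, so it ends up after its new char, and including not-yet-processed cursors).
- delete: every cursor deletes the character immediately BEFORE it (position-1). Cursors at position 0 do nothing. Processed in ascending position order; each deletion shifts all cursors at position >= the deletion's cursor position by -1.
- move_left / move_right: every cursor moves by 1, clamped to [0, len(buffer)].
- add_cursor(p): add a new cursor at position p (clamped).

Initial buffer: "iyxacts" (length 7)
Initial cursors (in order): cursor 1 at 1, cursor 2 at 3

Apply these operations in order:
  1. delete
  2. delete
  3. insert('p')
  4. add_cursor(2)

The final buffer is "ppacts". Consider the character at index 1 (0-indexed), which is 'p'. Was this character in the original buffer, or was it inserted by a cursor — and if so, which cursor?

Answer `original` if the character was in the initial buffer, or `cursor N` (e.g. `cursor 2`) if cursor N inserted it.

Answer: cursor 2

Derivation:
After op 1 (delete): buffer="yacts" (len 5), cursors c1@0 c2@1, authorship .....
After op 2 (delete): buffer="acts" (len 4), cursors c1@0 c2@0, authorship ....
After op 3 (insert('p')): buffer="ppacts" (len 6), cursors c1@2 c2@2, authorship 12....
After op 4 (add_cursor(2)): buffer="ppacts" (len 6), cursors c1@2 c2@2 c3@2, authorship 12....
Authorship (.=original, N=cursor N): 1 2 . . . .
Index 1: author = 2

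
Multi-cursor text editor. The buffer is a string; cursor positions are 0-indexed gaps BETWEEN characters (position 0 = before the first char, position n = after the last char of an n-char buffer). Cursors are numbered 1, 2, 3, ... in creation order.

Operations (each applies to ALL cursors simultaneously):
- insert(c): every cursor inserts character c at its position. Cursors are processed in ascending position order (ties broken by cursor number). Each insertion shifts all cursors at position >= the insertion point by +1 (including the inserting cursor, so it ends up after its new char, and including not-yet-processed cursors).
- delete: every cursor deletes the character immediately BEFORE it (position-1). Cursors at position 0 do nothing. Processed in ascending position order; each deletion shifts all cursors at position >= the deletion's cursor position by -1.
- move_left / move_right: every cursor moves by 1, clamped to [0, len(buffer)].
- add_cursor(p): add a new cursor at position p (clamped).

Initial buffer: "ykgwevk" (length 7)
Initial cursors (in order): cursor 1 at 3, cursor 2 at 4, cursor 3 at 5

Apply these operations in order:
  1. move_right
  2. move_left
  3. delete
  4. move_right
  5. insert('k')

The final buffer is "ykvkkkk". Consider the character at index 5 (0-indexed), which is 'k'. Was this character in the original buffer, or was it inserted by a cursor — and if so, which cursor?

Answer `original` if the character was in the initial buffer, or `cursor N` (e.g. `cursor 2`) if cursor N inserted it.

After op 1 (move_right): buffer="ykgwevk" (len 7), cursors c1@4 c2@5 c3@6, authorship .......
After op 2 (move_left): buffer="ykgwevk" (len 7), cursors c1@3 c2@4 c3@5, authorship .......
After op 3 (delete): buffer="ykvk" (len 4), cursors c1@2 c2@2 c3@2, authorship ....
After op 4 (move_right): buffer="ykvk" (len 4), cursors c1@3 c2@3 c3@3, authorship ....
After op 5 (insert('k')): buffer="ykvkkkk" (len 7), cursors c1@6 c2@6 c3@6, authorship ...123.
Authorship (.=original, N=cursor N): . . . 1 2 3 .
Index 5: author = 3

Answer: cursor 3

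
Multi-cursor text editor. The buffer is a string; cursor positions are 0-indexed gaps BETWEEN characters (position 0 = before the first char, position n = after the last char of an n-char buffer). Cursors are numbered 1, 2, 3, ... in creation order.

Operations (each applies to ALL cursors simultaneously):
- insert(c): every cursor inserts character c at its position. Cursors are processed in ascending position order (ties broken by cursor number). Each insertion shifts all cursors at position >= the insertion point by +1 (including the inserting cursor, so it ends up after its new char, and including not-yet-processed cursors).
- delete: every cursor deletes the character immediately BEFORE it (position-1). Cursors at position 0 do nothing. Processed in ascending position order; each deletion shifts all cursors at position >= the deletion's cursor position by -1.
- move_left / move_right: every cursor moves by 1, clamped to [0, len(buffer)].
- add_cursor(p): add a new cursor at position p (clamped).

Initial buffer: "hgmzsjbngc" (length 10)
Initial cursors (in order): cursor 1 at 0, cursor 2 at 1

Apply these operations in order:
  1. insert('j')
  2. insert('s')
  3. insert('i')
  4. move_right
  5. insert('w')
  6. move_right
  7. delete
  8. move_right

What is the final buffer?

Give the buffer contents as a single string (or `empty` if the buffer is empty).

After op 1 (insert('j')): buffer="jhjgmzsjbngc" (len 12), cursors c1@1 c2@3, authorship 1.2.........
After op 2 (insert('s')): buffer="jshjsgmzsjbngc" (len 14), cursors c1@2 c2@5, authorship 11.22.........
After op 3 (insert('i')): buffer="jsihjsigmzsjbngc" (len 16), cursors c1@3 c2@7, authorship 111.222.........
After op 4 (move_right): buffer="jsihjsigmzsjbngc" (len 16), cursors c1@4 c2@8, authorship 111.222.........
After op 5 (insert('w')): buffer="jsihwjsigwmzsjbngc" (len 18), cursors c1@5 c2@10, authorship 111.1222.2........
After op 6 (move_right): buffer="jsihwjsigwmzsjbngc" (len 18), cursors c1@6 c2@11, authorship 111.1222.2........
After op 7 (delete): buffer="jsihwsigwzsjbngc" (len 16), cursors c1@5 c2@9, authorship 111.122.2.......
After op 8 (move_right): buffer="jsihwsigwzsjbngc" (len 16), cursors c1@6 c2@10, authorship 111.122.2.......

Answer: jsihwsigwzsjbngc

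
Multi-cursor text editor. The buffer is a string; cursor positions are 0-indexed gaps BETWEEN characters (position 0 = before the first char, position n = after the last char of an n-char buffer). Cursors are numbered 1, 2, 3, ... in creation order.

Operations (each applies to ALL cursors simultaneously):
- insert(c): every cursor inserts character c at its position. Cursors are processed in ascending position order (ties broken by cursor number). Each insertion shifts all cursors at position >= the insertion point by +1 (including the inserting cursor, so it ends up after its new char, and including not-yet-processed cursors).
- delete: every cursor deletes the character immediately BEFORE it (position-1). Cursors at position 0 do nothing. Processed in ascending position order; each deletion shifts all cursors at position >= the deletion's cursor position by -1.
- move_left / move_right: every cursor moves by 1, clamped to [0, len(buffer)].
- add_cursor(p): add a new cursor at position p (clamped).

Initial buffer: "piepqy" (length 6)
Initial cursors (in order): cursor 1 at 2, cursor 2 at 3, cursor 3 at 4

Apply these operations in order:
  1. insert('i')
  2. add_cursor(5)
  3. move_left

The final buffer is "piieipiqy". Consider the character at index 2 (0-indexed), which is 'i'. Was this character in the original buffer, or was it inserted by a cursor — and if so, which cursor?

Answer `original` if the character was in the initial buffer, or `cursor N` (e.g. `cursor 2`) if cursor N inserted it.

After op 1 (insert('i')): buffer="piieipiqy" (len 9), cursors c1@3 c2@5 c3@7, authorship ..1.2.3..
After op 2 (add_cursor(5)): buffer="piieipiqy" (len 9), cursors c1@3 c2@5 c4@5 c3@7, authorship ..1.2.3..
After op 3 (move_left): buffer="piieipiqy" (len 9), cursors c1@2 c2@4 c4@4 c3@6, authorship ..1.2.3..
Authorship (.=original, N=cursor N): . . 1 . 2 . 3 . .
Index 2: author = 1

Answer: cursor 1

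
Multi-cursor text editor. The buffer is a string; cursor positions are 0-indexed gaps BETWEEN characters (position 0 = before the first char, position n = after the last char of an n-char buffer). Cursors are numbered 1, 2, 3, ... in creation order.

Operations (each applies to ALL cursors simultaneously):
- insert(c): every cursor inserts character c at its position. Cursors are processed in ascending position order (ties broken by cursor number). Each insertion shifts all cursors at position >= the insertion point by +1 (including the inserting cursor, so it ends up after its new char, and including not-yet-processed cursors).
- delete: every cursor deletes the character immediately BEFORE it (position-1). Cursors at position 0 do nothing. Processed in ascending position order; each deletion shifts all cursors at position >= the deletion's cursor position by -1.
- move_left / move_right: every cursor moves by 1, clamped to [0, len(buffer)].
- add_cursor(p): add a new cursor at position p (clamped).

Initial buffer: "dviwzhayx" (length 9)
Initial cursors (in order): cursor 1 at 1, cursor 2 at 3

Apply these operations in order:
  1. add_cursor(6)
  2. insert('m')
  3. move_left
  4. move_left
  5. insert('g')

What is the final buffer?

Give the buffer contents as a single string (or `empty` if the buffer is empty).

After op 1 (add_cursor(6)): buffer="dviwzhayx" (len 9), cursors c1@1 c2@3 c3@6, authorship .........
After op 2 (insert('m')): buffer="dmvimwzhmayx" (len 12), cursors c1@2 c2@5 c3@9, authorship .1..2...3...
After op 3 (move_left): buffer="dmvimwzhmayx" (len 12), cursors c1@1 c2@4 c3@8, authorship .1..2...3...
After op 4 (move_left): buffer="dmvimwzhmayx" (len 12), cursors c1@0 c2@3 c3@7, authorship .1..2...3...
After op 5 (insert('g')): buffer="gdmvgimwzghmayx" (len 15), cursors c1@1 c2@5 c3@10, authorship 1.1.2.2..3.3...

Answer: gdmvgimwzghmayx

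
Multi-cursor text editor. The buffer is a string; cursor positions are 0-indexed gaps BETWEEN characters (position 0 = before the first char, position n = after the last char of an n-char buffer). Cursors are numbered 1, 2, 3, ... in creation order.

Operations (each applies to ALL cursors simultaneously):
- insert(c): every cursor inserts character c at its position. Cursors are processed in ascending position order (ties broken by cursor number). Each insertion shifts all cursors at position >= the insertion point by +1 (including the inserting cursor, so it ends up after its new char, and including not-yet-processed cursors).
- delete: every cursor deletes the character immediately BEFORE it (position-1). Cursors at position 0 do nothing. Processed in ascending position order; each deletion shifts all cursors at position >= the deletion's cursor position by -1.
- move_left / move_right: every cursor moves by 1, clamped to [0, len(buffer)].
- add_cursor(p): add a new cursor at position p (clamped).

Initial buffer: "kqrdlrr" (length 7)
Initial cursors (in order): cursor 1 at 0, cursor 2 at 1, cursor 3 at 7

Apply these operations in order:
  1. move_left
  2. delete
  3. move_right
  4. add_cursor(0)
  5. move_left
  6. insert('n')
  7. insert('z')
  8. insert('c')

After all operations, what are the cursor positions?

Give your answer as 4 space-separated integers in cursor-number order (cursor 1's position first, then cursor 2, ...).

Answer: 9 9 17 9

Derivation:
After op 1 (move_left): buffer="kqrdlrr" (len 7), cursors c1@0 c2@0 c3@6, authorship .......
After op 2 (delete): buffer="kqrdlr" (len 6), cursors c1@0 c2@0 c3@5, authorship ......
After op 3 (move_right): buffer="kqrdlr" (len 6), cursors c1@1 c2@1 c3@6, authorship ......
After op 4 (add_cursor(0)): buffer="kqrdlr" (len 6), cursors c4@0 c1@1 c2@1 c3@6, authorship ......
After op 5 (move_left): buffer="kqrdlr" (len 6), cursors c1@0 c2@0 c4@0 c3@5, authorship ......
After op 6 (insert('n')): buffer="nnnkqrdlnr" (len 10), cursors c1@3 c2@3 c4@3 c3@9, authorship 124.....3.
After op 7 (insert('z')): buffer="nnnzzzkqrdlnzr" (len 14), cursors c1@6 c2@6 c4@6 c3@13, authorship 124124.....33.
After op 8 (insert('c')): buffer="nnnzzzccckqrdlnzcr" (len 18), cursors c1@9 c2@9 c4@9 c3@17, authorship 124124124.....333.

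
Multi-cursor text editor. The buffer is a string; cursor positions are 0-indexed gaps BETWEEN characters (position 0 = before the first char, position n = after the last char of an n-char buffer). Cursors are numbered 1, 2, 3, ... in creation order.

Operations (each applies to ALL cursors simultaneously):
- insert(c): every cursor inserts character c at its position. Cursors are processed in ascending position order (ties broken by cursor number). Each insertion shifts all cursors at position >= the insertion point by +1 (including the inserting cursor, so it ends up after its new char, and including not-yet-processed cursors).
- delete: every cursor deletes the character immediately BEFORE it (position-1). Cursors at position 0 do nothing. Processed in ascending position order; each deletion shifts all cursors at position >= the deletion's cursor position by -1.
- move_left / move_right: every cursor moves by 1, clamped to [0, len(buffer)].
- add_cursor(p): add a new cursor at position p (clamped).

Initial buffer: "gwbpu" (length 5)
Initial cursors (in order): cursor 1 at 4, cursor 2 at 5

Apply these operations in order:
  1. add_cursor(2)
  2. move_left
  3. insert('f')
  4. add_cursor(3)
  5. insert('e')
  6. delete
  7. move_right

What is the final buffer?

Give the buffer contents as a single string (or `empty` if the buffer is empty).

After op 1 (add_cursor(2)): buffer="gwbpu" (len 5), cursors c3@2 c1@4 c2@5, authorship .....
After op 2 (move_left): buffer="gwbpu" (len 5), cursors c3@1 c1@3 c2@4, authorship .....
After op 3 (insert('f')): buffer="gfwbfpfu" (len 8), cursors c3@2 c1@5 c2@7, authorship .3..1.2.
After op 4 (add_cursor(3)): buffer="gfwbfpfu" (len 8), cursors c3@2 c4@3 c1@5 c2@7, authorship .3..1.2.
After op 5 (insert('e')): buffer="gfewebfepfeu" (len 12), cursors c3@3 c4@5 c1@8 c2@11, authorship .33.4.11.22.
After op 6 (delete): buffer="gfwbfpfu" (len 8), cursors c3@2 c4@3 c1@5 c2@7, authorship .3..1.2.
After op 7 (move_right): buffer="gfwbfpfu" (len 8), cursors c3@3 c4@4 c1@6 c2@8, authorship .3..1.2.

Answer: gfwbfpfu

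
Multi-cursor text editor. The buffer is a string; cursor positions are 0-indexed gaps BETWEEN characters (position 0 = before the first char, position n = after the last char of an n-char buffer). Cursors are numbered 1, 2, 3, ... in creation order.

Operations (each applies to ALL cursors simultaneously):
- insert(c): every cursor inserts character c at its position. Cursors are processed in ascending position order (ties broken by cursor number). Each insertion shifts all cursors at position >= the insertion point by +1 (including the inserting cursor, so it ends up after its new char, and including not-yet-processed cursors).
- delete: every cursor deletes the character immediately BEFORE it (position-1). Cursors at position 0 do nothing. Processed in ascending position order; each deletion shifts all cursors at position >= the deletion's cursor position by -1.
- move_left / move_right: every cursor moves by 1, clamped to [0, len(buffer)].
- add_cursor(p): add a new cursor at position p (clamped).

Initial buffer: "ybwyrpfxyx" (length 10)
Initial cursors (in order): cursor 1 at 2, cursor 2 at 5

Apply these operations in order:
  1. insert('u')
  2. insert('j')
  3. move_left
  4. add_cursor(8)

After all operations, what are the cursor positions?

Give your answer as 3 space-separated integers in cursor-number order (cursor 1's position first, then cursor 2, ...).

Answer: 3 8 8

Derivation:
After op 1 (insert('u')): buffer="ybuwyrupfxyx" (len 12), cursors c1@3 c2@7, authorship ..1...2.....
After op 2 (insert('j')): buffer="ybujwyrujpfxyx" (len 14), cursors c1@4 c2@9, authorship ..11...22.....
After op 3 (move_left): buffer="ybujwyrujpfxyx" (len 14), cursors c1@3 c2@8, authorship ..11...22.....
After op 4 (add_cursor(8)): buffer="ybujwyrujpfxyx" (len 14), cursors c1@3 c2@8 c3@8, authorship ..11...22.....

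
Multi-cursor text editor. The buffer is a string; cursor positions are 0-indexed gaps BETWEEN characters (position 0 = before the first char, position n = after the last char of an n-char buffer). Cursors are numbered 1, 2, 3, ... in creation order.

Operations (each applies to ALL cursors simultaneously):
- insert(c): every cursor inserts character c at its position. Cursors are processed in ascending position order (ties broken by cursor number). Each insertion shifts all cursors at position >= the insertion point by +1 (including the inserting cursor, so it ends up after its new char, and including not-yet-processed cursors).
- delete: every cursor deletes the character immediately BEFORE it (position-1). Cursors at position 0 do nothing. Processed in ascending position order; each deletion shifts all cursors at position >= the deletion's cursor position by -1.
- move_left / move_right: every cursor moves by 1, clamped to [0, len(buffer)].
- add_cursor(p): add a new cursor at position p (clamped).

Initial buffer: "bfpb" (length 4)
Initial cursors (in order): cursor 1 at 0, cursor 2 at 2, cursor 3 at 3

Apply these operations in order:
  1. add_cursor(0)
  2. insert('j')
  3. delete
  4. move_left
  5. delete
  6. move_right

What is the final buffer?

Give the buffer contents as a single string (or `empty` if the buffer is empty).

After op 1 (add_cursor(0)): buffer="bfpb" (len 4), cursors c1@0 c4@0 c2@2 c3@3, authorship ....
After op 2 (insert('j')): buffer="jjbfjpjb" (len 8), cursors c1@2 c4@2 c2@5 c3@7, authorship 14..2.3.
After op 3 (delete): buffer="bfpb" (len 4), cursors c1@0 c4@0 c2@2 c3@3, authorship ....
After op 4 (move_left): buffer="bfpb" (len 4), cursors c1@0 c4@0 c2@1 c3@2, authorship ....
After op 5 (delete): buffer="pb" (len 2), cursors c1@0 c2@0 c3@0 c4@0, authorship ..
After op 6 (move_right): buffer="pb" (len 2), cursors c1@1 c2@1 c3@1 c4@1, authorship ..

Answer: pb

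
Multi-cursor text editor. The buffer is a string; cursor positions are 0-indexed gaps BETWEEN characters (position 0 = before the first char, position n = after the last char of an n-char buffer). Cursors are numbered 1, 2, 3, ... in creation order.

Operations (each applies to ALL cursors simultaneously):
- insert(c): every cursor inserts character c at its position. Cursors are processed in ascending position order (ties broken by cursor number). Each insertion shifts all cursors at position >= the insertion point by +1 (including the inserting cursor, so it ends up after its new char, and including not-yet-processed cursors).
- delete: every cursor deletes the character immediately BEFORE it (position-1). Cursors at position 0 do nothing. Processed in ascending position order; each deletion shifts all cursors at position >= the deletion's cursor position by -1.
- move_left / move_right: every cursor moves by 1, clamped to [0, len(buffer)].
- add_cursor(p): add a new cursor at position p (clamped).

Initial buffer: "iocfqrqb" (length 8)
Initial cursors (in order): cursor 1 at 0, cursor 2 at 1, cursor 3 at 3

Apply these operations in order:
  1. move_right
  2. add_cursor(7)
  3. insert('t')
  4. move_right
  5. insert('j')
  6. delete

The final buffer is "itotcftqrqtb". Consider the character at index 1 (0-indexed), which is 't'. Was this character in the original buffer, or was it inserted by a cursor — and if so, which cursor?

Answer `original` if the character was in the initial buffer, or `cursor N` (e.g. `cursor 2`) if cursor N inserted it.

Answer: cursor 1

Derivation:
After op 1 (move_right): buffer="iocfqrqb" (len 8), cursors c1@1 c2@2 c3@4, authorship ........
After op 2 (add_cursor(7)): buffer="iocfqrqb" (len 8), cursors c1@1 c2@2 c3@4 c4@7, authorship ........
After op 3 (insert('t')): buffer="itotcftqrqtb" (len 12), cursors c1@2 c2@4 c3@7 c4@11, authorship .1.2..3...4.
After op 4 (move_right): buffer="itotcftqrqtb" (len 12), cursors c1@3 c2@5 c3@8 c4@12, authorship .1.2..3...4.
After op 5 (insert('j')): buffer="itojtcjftqjrqtbj" (len 16), cursors c1@4 c2@7 c3@11 c4@16, authorship .1.12.2.3.3..4.4
After op 6 (delete): buffer="itotcftqrqtb" (len 12), cursors c1@3 c2@5 c3@8 c4@12, authorship .1.2..3...4.
Authorship (.=original, N=cursor N): . 1 . 2 . . 3 . . . 4 .
Index 1: author = 1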